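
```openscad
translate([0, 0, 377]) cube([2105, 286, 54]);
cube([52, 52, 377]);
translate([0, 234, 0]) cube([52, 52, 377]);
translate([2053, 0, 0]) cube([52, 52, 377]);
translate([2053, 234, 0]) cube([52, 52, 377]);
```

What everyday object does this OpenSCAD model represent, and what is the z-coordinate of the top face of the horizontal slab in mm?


A bench. The seat-top height is 431 mm.

A long slab on four corner posts — a bench. The slab sits at z = 377 with thickness 54, so the top is 377 + 54 = 431 mm.


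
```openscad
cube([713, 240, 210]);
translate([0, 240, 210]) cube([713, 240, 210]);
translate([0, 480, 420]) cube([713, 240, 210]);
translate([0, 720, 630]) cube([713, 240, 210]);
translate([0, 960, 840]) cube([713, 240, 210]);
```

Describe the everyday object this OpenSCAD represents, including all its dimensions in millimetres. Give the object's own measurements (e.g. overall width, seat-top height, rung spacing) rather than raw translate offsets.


A straight staircase of 5 solid steps. Each step is 713 mm wide (x), 240 mm deep (y, the going) and 210 mm tall (the rise). The first step rests on the floor; each subsequent step sits one going further in +y and one rise higher in +z, directly behind and above the previous step with no overlap.


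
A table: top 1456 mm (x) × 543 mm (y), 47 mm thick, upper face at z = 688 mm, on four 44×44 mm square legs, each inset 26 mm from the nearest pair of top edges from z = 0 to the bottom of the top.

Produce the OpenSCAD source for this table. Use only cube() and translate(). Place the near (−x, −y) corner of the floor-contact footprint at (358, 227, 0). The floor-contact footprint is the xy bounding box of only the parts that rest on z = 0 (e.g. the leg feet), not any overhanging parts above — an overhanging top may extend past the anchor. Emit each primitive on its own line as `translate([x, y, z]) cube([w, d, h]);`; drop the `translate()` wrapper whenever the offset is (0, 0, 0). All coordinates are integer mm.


translate([332, 201, 641]) cube([1456, 543, 47]);
translate([358, 227, 0]) cube([44, 44, 641]);
translate([1718, 227, 0]) cube([44, 44, 641]);
translate([358, 674, 0]) cube([44, 44, 641]);
translate([1718, 674, 0]) cube([44, 44, 641]);


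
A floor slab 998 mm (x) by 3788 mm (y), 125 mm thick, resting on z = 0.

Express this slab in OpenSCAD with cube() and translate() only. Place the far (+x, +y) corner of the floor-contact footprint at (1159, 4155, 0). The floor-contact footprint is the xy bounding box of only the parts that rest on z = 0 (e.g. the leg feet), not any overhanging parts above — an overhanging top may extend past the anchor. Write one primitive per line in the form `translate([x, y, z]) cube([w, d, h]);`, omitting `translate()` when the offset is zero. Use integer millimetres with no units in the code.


translate([161, 367, 0]) cube([998, 3788, 125]);


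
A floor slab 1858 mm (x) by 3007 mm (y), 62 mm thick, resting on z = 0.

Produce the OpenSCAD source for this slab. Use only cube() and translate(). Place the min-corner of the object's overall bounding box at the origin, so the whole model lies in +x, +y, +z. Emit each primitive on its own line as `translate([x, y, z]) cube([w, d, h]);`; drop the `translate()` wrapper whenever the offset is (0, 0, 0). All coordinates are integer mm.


cube([1858, 3007, 62]);


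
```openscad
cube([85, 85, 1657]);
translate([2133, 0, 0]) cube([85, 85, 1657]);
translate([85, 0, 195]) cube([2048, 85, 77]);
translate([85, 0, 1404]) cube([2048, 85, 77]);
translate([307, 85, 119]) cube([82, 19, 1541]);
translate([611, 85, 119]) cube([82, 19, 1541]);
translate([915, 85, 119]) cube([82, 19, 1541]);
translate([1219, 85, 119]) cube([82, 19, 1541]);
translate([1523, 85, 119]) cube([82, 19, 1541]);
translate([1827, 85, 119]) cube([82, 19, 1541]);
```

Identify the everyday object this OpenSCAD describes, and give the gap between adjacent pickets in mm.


A fence section. The picket gap is 222 mm.

Two posts, two rails, 6 pickets — a fence section. Span 2048 mm holds 6 pickets of 82 mm with 7 equal gaps: ⌊(2048 − 6·82) / 7⌋ = 222 mm.


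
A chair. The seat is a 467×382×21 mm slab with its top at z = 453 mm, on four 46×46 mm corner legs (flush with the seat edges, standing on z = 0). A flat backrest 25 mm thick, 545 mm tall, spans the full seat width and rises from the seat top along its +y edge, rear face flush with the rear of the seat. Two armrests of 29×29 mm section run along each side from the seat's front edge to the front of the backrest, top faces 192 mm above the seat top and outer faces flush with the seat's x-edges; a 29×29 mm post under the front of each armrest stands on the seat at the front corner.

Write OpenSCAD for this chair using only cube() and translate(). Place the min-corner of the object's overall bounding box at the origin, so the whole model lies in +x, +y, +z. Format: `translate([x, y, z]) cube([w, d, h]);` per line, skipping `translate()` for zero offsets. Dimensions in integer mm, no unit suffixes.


// leg_h = 453 - 21 = 432
// arm post h = 192 - 29 = 163
translate([0, 0, 432]) cube([467, 382, 21]);
cube([46, 46, 432]);
translate([421, 0, 0]) cube([46, 46, 432]);
translate([0, 336, 0]) cube([46, 46, 432]);
translate([421, 336, 0]) cube([46, 46, 432]);
translate([0, 357, 453]) cube([467, 25, 545]);
translate([0, 0, 616]) cube([29, 357, 29]);
translate([438, 0, 616]) cube([29, 357, 29]);
translate([0, 0, 453]) cube([29, 29, 163]);
translate([438, 0, 453]) cube([29, 29, 163]);


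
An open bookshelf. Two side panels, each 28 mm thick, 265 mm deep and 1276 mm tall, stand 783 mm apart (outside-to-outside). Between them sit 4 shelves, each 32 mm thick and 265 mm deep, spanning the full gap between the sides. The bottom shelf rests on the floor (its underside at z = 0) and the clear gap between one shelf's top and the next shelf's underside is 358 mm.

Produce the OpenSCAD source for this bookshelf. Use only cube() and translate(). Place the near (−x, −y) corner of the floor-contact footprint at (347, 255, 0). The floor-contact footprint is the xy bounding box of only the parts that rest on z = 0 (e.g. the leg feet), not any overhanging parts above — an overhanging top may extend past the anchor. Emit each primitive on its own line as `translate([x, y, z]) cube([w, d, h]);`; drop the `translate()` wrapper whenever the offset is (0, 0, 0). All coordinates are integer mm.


translate([347, 255, 0]) cube([28, 265, 1276]);
translate([1102, 255, 0]) cube([28, 265, 1276]);
translate([375, 255, 0]) cube([727, 265, 32]);
translate([375, 255, 390]) cube([727, 265, 32]);
translate([375, 255, 780]) cube([727, 265, 32]);
translate([375, 255, 1170]) cube([727, 265, 32]);


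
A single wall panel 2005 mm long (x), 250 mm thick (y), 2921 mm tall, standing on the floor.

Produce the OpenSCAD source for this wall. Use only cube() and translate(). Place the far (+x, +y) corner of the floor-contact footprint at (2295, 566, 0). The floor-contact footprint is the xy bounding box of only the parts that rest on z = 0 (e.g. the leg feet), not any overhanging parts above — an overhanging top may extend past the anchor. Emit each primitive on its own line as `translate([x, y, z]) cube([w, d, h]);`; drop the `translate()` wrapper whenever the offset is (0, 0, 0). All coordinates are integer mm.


translate([290, 316, 0]) cube([2005, 250, 2921]);


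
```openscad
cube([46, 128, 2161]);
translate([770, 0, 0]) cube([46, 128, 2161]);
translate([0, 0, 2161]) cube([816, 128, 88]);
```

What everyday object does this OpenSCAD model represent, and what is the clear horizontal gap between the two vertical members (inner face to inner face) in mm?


A door frame. The clear opening width is 724 mm.

Two 2161 mm tall posts with a header on top — a door frame. The left jamb is 46 mm wide at x = 0; the right jamb starts at x = 770. The clear opening is 770 − 46 = 724 mm.


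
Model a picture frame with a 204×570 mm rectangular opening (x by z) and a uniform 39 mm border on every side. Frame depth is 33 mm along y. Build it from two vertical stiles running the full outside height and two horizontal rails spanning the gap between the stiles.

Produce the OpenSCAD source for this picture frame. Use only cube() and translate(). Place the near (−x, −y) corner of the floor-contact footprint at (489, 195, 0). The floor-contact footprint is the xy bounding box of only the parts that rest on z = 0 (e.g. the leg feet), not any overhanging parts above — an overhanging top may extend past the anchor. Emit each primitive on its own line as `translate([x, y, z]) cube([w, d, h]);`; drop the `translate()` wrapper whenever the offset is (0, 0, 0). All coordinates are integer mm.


translate([489, 195, 0]) cube([39, 33, 648]);
translate([732, 195, 0]) cube([39, 33, 648]);
translate([528, 195, 0]) cube([204, 33, 39]);
translate([528, 195, 609]) cube([204, 33, 39]);


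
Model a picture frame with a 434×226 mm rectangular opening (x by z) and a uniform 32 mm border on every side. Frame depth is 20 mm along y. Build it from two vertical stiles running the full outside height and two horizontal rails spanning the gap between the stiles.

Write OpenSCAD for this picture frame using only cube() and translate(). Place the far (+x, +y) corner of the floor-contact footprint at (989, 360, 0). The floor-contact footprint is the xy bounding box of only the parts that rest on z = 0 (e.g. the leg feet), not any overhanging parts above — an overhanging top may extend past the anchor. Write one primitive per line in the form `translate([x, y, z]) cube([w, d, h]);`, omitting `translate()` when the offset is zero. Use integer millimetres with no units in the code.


translate([491, 340, 0]) cube([32, 20, 290]);
translate([957, 340, 0]) cube([32, 20, 290]);
translate([523, 340, 0]) cube([434, 20, 32]);
translate([523, 340, 258]) cube([434, 20, 32]);


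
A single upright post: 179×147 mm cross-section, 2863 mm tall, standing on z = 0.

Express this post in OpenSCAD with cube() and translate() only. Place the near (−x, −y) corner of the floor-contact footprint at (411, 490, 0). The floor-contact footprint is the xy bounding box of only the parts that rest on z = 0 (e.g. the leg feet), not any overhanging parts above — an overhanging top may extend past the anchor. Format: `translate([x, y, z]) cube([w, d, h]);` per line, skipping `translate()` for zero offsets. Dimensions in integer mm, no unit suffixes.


translate([411, 490, 0]) cube([179, 147, 2863]);


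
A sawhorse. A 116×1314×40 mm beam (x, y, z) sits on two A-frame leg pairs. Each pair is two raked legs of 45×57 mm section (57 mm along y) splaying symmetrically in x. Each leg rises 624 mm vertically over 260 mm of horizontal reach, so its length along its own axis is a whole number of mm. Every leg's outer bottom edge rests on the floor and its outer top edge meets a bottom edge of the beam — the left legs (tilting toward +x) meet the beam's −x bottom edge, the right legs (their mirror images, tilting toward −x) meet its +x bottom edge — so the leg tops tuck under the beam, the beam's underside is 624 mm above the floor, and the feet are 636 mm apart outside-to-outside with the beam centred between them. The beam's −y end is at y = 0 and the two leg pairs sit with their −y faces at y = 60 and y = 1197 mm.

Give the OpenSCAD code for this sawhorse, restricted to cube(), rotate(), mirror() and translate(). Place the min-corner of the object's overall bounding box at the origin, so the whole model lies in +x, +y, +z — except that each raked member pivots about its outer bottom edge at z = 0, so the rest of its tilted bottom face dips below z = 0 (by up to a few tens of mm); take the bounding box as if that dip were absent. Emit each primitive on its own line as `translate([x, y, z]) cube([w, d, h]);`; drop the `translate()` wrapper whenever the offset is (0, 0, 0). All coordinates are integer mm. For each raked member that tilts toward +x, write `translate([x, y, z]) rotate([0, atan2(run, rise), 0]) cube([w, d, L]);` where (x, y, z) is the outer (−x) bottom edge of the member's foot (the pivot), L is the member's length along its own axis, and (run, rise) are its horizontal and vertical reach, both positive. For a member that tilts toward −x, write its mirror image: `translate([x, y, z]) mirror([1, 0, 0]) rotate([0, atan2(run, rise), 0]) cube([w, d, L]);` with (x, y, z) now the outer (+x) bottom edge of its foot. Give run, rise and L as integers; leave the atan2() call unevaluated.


translate([260, 0, 624]) cube([116, 1314, 40]);
translate([0, 60, 0]) rotate([0, atan2(260, 624), 0]) cube([45, 57, 676]);
translate([636, 60, 0]) mirror([1, 0, 0]) rotate([0, atan2(260, 624), 0]) cube([45, 57, 676]);
translate([0, 1197, 0]) rotate([0, atan2(260, 624), 0]) cube([45, 57, 676]);
translate([636, 1197, 0]) mirror([1, 0, 0]) rotate([0, atan2(260, 624), 0]) cube([45, 57, 676]);


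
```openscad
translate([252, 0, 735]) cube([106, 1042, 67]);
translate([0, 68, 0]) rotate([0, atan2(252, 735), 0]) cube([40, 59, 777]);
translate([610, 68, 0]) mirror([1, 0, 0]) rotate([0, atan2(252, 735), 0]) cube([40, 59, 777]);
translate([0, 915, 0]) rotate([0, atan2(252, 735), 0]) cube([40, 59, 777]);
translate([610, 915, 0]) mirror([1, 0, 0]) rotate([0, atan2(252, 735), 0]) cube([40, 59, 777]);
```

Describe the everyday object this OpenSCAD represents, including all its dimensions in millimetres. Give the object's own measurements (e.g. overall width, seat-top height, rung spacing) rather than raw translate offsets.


A sawhorse. A 106×1042×67 mm beam (x, y, z) sits on two A-frame leg pairs. Each pair is two raked legs of 40×59 mm section (59 mm along y) splaying symmetrically in x. Each leg rises 735 mm vertically over 252 mm of horizontal reach and is 777 mm long along its own axis. Every leg's outer bottom edge rests on the floor and its outer top edge meets a bottom edge of the beam — the left legs (tilting toward +x) meet the beam's −x bottom edge, the right legs (their mirror images, tilting toward −x) meet its +x bottom edge — so the leg tops tuck under the beam, the beam's underside is 735 mm above the floor, and the feet are 610 mm apart outside-to-outside with the beam centred between them. The two leg pairs are set in 68 mm from either end of the beam.


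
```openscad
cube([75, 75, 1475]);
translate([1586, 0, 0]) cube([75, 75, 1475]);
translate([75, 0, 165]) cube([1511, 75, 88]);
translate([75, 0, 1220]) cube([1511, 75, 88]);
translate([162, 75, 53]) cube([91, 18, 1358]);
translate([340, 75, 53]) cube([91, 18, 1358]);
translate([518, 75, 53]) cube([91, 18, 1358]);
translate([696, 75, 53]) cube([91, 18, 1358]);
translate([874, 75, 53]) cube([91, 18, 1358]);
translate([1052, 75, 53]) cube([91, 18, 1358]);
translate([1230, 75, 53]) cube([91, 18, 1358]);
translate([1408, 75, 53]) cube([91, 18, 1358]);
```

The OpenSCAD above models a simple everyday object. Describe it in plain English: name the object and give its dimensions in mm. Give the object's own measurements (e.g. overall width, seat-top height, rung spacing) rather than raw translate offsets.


A fence section. Two 75×75 mm posts, 1475 mm tall, stand on the floor with a clear span of 1511 mm between their inner faces. Two horizontal rails of 75×88 mm section span the gap between the posts with their undersides at z = 165 mm and z = 1220 mm, flush with the posts' −y face. 8 pickets, each 91 mm wide, 18 mm thick and 1358 mm tall, are fixed to the +y face of the rails with their bottoms at z = 53 mm, spaced across the span with a 87 mm gap after the −x post and between neighbouring pickets and before the +x post.


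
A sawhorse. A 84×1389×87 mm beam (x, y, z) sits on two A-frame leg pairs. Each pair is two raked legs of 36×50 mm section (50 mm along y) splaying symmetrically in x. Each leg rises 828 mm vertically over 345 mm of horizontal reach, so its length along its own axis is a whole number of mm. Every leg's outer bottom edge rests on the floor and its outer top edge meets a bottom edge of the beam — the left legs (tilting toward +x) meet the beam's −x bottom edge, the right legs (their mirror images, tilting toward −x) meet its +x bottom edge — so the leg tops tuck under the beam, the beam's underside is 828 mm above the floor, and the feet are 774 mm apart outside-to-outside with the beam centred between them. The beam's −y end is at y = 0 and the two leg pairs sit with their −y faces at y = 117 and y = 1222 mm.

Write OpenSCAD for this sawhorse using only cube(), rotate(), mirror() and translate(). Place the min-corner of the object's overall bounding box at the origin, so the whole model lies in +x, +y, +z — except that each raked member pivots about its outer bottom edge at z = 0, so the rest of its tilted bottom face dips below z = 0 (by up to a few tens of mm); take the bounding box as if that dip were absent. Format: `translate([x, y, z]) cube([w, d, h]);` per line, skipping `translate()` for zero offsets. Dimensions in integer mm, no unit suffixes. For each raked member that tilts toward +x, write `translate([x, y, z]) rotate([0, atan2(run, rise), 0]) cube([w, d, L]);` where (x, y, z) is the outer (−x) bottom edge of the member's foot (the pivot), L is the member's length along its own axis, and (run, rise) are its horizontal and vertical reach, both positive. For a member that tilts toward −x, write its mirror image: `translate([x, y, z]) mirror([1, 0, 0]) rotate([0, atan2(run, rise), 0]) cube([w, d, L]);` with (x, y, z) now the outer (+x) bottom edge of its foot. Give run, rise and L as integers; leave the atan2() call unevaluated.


translate([345, 0, 828]) cube([84, 1389, 87]);
translate([0, 117, 0]) rotate([0, atan2(345, 828), 0]) cube([36, 50, 897]);
translate([774, 117, 0]) mirror([1, 0, 0]) rotate([0, atan2(345, 828), 0]) cube([36, 50, 897]);
translate([0, 1222, 0]) rotate([0, atan2(345, 828), 0]) cube([36, 50, 897]);
translate([774, 1222, 0]) mirror([1, 0, 0]) rotate([0, atan2(345, 828), 0]) cube([36, 50, 897]);


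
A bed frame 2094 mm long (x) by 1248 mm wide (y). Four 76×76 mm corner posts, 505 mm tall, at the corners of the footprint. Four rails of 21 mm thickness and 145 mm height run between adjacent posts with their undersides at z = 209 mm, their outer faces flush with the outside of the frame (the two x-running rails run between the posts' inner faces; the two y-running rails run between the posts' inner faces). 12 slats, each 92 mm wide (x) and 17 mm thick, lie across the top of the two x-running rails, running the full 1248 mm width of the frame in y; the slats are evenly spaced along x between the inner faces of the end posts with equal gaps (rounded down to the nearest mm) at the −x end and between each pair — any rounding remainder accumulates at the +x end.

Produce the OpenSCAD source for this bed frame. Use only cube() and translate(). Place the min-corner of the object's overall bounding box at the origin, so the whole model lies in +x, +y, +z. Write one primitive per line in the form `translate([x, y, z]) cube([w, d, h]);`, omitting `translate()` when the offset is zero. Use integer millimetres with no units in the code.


cube([76, 76, 505]);
translate([0, 1172, 0]) cube([76, 76, 505]);
translate([2018, 0, 0]) cube([76, 76, 505]);
translate([2018, 1172, 0]) cube([76, 76, 505]);
translate([76, 0, 209]) cube([1942, 21, 145]);
translate([76, 1227, 209]) cube([1942, 21, 145]);
translate([0, 76, 209]) cube([21, 1096, 145]);
translate([2073, 76, 209]) cube([21, 1096, 145]);
translate([140, 0, 354]) cube([92, 1248, 17]);
translate([296, 0, 354]) cube([92, 1248, 17]);
translate([452, 0, 354]) cube([92, 1248, 17]);
translate([608, 0, 354]) cube([92, 1248, 17]);
translate([764, 0, 354]) cube([92, 1248, 17]);
translate([920, 0, 354]) cube([92, 1248, 17]);
translate([1076, 0, 354]) cube([92, 1248, 17]);
translate([1232, 0, 354]) cube([92, 1248, 17]);
translate([1388, 0, 354]) cube([92, 1248, 17]);
translate([1544, 0, 354]) cube([92, 1248, 17]);
translate([1700, 0, 354]) cube([92, 1248, 17]);
translate([1856, 0, 354]) cube([92, 1248, 17]);


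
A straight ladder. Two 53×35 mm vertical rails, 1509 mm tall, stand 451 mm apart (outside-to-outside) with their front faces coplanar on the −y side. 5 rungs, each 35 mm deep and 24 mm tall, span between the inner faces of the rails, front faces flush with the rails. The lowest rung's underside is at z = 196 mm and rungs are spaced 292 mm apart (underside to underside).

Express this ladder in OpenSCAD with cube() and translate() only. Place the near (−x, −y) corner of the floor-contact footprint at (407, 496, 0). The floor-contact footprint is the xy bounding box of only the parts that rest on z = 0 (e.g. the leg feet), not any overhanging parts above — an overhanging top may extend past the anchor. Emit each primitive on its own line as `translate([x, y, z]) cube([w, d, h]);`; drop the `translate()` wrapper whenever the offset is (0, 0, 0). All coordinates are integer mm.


// rung span = 451 - 2*53 = 345
// rung[k] z = 196 + k*292
translate([407, 496, 0]) cube([53, 35, 1509]);
translate([805, 496, 0]) cube([53, 35, 1509]);
translate([460, 496, 196]) cube([345, 35, 24]);
translate([460, 496, 488]) cube([345, 35, 24]);
translate([460, 496, 780]) cube([345, 35, 24]);
translate([460, 496, 1072]) cube([345, 35, 24]);
translate([460, 496, 1364]) cube([345, 35, 24]);


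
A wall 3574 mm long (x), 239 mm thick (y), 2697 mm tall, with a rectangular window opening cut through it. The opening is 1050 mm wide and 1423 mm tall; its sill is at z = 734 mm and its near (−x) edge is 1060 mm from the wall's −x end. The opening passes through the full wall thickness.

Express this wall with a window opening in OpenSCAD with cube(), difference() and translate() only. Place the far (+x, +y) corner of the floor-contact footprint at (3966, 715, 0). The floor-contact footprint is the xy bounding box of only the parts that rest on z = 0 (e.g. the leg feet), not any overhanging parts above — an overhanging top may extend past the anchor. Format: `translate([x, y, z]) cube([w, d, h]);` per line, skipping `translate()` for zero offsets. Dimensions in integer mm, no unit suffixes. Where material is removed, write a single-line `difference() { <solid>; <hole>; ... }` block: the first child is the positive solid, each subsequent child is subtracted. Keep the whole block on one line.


difference() { translate([392, 476, 0]) cube([3574, 239, 2697]); translate([1452, 476, 734]) cube([1050, 239, 1423]); }


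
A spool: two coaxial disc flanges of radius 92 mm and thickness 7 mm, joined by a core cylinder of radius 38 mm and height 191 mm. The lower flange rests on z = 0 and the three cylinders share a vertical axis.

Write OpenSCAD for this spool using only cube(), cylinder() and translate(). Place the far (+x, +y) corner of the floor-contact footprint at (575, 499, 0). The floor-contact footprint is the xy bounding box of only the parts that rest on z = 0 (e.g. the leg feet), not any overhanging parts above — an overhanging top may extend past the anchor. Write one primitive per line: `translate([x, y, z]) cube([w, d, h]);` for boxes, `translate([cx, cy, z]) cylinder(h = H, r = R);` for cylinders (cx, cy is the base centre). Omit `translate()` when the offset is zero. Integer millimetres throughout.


translate([483, 407, 0]) cylinder(h = 7, r = 92);
translate([483, 407, 7]) cylinder(h = 191, r = 38);
translate([483, 407, 198]) cylinder(h = 7, r = 92);


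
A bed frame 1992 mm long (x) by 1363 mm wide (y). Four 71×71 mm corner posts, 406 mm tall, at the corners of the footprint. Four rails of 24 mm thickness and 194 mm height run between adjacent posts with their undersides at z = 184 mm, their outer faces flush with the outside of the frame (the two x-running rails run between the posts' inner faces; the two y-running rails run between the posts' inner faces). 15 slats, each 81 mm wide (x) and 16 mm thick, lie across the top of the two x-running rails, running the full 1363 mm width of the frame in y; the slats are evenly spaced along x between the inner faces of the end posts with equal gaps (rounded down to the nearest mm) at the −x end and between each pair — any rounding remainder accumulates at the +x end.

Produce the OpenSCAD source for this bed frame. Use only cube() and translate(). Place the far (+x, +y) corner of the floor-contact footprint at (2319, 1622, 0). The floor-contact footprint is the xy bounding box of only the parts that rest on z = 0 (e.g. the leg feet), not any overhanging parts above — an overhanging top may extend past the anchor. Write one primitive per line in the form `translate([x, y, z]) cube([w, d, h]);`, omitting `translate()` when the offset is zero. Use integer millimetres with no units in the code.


translate([327, 259, 0]) cube([71, 71, 406]);
translate([327, 1551, 0]) cube([71, 71, 406]);
translate([2248, 259, 0]) cube([71, 71, 406]);
translate([2248, 1551, 0]) cube([71, 71, 406]);
translate([398, 259, 184]) cube([1850, 24, 194]);
translate([398, 1598, 184]) cube([1850, 24, 194]);
translate([327, 330, 184]) cube([24, 1221, 194]);
translate([2295, 330, 184]) cube([24, 1221, 194]);
translate([437, 259, 378]) cube([81, 1363, 16]);
translate([557, 259, 378]) cube([81, 1363, 16]);
translate([677, 259, 378]) cube([81, 1363, 16]);
translate([797, 259, 378]) cube([81, 1363, 16]);
translate([917, 259, 378]) cube([81, 1363, 16]);
translate([1037, 259, 378]) cube([81, 1363, 16]);
translate([1157, 259, 378]) cube([81, 1363, 16]);
translate([1277, 259, 378]) cube([81, 1363, 16]);
translate([1397, 259, 378]) cube([81, 1363, 16]);
translate([1517, 259, 378]) cube([81, 1363, 16]);
translate([1637, 259, 378]) cube([81, 1363, 16]);
translate([1757, 259, 378]) cube([81, 1363, 16]);
translate([1877, 259, 378]) cube([81, 1363, 16]);
translate([1997, 259, 378]) cube([81, 1363, 16]);
translate([2117, 259, 378]) cube([81, 1363, 16]);


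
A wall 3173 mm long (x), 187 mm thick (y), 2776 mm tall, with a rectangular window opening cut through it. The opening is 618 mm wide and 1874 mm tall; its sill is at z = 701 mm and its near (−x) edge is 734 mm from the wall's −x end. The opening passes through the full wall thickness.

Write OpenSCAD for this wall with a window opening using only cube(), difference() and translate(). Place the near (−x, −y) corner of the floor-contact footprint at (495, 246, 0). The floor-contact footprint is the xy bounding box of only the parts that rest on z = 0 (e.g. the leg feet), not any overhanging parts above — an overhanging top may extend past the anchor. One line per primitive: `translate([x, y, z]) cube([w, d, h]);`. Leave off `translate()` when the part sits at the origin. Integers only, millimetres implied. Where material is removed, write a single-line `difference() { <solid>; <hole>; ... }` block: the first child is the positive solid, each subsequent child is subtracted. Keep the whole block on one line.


difference() { translate([495, 246, 0]) cube([3173, 187, 2776]); translate([1229, 246, 701]) cube([618, 187, 1874]); }


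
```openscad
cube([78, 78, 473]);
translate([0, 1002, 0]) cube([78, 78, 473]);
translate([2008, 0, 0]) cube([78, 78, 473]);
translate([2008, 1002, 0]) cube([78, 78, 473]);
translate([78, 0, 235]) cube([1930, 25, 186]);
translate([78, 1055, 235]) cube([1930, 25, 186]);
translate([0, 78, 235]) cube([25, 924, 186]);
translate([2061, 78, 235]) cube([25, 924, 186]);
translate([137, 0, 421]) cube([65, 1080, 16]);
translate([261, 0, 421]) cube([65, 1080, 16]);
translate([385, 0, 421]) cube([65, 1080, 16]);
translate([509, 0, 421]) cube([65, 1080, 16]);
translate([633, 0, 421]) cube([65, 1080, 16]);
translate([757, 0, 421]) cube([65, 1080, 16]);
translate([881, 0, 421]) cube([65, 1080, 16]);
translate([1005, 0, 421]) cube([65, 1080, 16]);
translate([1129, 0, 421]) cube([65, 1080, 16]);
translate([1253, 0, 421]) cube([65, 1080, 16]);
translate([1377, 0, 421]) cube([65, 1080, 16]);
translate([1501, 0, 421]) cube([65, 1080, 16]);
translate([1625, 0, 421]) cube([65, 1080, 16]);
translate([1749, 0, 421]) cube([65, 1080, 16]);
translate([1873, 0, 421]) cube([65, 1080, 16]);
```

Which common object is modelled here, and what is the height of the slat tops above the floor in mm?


A bed frame. The slat-top height is 437 mm.

Four posts, four rails, and a row of slats — a bed frame. Slats sit on the rails at z = 235 + 186 = 421; with slat thickness 16, the top is 437 mm.


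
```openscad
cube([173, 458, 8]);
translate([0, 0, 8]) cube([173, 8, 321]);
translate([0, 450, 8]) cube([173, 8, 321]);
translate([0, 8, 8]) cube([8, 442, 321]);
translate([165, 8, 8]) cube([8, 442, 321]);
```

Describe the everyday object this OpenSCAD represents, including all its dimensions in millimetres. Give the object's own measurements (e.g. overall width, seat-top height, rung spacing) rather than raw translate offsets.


An open-topped rectangular box: outside dimensions 173×458×329 mm, with a uniform wall and base thickness of 8 mm. The base is a full 173×458 slab on the floor; four walls sit on top of the base. The front and back walls (the −y and +y sides) span the full width; the two side walls fit between them.


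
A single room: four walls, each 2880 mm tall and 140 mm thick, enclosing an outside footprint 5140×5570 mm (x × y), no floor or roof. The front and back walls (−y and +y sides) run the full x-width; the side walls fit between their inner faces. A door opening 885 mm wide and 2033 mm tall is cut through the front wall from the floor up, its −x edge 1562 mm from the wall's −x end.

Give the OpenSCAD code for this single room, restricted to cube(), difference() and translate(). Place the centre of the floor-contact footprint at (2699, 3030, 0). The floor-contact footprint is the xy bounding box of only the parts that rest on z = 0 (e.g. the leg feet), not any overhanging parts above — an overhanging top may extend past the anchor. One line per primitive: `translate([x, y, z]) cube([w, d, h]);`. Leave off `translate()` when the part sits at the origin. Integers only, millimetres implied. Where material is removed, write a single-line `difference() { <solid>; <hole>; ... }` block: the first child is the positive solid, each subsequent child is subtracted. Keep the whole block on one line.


difference() { translate([129, 245, 0]) cube([5140, 140, 2880]); translate([1691, 245, 0]) cube([885, 140, 2033]); }
translate([129, 5675, 0]) cube([5140, 140, 2880]);
translate([129, 385, 0]) cube([140, 5290, 2880]);
translate([5129, 385, 0]) cube([140, 5290, 2880]);


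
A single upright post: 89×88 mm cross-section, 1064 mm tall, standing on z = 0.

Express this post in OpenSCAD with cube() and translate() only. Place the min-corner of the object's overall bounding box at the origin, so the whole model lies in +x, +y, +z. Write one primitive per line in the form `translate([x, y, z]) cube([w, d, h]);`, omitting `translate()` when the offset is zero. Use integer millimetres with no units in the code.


cube([89, 88, 1064]);


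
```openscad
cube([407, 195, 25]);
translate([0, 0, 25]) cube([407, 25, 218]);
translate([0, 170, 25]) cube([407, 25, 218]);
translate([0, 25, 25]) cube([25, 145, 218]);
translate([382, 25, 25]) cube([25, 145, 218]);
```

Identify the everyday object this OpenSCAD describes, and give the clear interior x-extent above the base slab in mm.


An open box. The internal width is 357 mm.

A 407×195 base slab with four walls standing on it — an open box. The base is 407 mm wide and the walls are 25 mm thick, so the internal width is 407 − 2 × 25 = 357 mm.


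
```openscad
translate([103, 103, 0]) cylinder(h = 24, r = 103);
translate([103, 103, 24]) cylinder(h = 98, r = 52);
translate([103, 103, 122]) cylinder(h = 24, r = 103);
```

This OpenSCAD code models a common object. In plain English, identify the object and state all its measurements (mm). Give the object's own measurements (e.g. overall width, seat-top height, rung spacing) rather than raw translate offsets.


A spool: two coaxial disc flanges of radius 103 mm and thickness 24 mm, joined by a core cylinder of radius 52 mm and height 98 mm. The lower flange rests on z = 0 and the three cylinders share a vertical axis.


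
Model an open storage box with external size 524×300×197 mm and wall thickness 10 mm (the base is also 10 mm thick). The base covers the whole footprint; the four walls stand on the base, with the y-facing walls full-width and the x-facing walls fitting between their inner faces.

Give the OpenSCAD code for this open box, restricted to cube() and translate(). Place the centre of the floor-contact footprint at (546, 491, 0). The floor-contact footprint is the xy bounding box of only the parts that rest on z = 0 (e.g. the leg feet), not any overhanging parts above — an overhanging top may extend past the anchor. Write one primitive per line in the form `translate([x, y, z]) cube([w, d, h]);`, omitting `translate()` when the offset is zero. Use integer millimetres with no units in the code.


translate([284, 341, 0]) cube([524, 300, 10]);
translate([284, 341, 10]) cube([524, 10, 187]);
translate([284, 631, 10]) cube([524, 10, 187]);
translate([284, 351, 10]) cube([10, 280, 187]);
translate([798, 351, 10]) cube([10, 280, 187]);


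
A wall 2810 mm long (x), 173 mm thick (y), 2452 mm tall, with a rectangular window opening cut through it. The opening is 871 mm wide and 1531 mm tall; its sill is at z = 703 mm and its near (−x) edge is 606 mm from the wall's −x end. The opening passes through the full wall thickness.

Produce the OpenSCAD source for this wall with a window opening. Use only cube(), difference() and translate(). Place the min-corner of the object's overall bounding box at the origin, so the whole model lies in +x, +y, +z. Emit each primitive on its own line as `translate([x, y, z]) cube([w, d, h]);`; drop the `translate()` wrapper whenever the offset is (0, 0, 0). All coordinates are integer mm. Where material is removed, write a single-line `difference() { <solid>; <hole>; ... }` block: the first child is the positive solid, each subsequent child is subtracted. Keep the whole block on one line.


difference() { cube([2810, 173, 2452]); translate([606, 0, 703]) cube([871, 173, 1531]); }


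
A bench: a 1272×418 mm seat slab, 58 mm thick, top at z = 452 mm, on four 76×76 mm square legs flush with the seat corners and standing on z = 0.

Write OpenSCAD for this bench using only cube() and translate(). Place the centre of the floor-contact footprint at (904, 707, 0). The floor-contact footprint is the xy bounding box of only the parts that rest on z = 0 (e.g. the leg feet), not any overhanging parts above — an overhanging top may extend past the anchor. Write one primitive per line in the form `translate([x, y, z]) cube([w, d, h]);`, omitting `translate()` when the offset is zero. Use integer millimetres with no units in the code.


translate([268, 498, 394]) cube([1272, 418, 58]);
translate([268, 498, 0]) cube([76, 76, 394]);
translate([268, 840, 0]) cube([76, 76, 394]);
translate([1464, 498, 0]) cube([76, 76, 394]);
translate([1464, 840, 0]) cube([76, 76, 394]);


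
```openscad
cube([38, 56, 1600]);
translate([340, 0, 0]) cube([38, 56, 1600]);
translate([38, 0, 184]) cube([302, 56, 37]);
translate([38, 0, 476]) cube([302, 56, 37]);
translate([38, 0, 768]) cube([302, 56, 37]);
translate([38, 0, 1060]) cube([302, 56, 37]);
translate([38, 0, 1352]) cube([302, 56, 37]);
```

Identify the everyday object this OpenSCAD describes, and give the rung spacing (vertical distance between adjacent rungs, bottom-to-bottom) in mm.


A ladder. The rung spacing is 292 mm.

Two tall 38×56 posts with 5 short bars between them — a ladder. Adjacent rungs sit at z = 184 and z = 476, so the spacing is 476 − 184 = 292 mm.


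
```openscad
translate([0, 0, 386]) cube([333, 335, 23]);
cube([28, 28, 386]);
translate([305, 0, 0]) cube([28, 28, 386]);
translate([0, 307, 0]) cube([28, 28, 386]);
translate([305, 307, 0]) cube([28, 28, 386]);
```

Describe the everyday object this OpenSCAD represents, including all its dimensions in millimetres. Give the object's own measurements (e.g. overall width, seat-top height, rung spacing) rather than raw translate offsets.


A four-legged stool. The seat is a 333×335×23 mm slab whose top surface is at z = 409 mm; four square legs, each 28×28 mm in cross-section, run from the floor (z = 0) to the underside of the seat, each flush with a corner of the seat.


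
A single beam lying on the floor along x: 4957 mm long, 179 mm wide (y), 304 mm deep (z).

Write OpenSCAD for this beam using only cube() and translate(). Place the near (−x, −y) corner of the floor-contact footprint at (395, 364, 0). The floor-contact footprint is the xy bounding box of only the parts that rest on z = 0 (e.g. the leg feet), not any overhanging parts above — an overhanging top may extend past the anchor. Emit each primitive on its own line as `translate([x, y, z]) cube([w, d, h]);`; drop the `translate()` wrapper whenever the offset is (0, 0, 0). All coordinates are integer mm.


translate([395, 364, 0]) cube([4957, 179, 304]);


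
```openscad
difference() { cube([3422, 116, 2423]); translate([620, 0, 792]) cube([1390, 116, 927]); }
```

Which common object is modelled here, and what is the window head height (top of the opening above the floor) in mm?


A wall with a window opening. The window head height is 1719 mm.

A wall with a rectangular opening subtracted — a window. Sill at z = 792, opening 927 mm tall, so the head is at 792 + 927 = 1719 mm.


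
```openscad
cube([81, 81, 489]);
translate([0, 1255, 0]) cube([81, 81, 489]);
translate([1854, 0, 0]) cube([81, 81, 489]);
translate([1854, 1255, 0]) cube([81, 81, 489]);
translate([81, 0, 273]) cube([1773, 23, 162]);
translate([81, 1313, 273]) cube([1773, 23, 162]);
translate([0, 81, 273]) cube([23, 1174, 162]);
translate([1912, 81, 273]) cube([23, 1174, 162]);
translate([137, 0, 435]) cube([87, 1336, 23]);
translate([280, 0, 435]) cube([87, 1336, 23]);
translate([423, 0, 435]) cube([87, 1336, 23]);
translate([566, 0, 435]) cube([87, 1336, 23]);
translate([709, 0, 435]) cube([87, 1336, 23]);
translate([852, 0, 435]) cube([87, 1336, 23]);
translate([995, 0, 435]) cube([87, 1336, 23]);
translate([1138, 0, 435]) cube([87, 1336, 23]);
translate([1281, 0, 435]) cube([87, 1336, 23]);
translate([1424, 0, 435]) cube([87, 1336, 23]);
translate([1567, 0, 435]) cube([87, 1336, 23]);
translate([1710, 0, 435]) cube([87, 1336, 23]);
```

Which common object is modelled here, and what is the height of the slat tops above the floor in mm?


A bed frame. The slat-top height is 458 mm.

Four posts, four rails, and a row of slats — a bed frame. Slats sit on the rails at z = 273 + 162 = 435; with slat thickness 23, the top is 458 mm.


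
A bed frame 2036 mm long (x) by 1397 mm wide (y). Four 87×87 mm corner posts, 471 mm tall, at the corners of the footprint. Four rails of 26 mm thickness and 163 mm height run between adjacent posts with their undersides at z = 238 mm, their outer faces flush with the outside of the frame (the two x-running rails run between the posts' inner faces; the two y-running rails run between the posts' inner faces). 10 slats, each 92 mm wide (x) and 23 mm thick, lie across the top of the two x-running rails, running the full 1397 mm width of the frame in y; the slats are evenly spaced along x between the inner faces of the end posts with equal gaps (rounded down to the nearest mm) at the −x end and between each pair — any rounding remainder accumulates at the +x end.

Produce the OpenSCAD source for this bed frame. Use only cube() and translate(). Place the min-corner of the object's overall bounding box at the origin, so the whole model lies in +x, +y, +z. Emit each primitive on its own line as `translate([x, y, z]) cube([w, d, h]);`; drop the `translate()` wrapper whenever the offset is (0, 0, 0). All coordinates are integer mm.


cube([87, 87, 471]);
translate([0, 1310, 0]) cube([87, 87, 471]);
translate([1949, 0, 0]) cube([87, 87, 471]);
translate([1949, 1310, 0]) cube([87, 87, 471]);
translate([87, 0, 238]) cube([1862, 26, 163]);
translate([87, 1371, 238]) cube([1862, 26, 163]);
translate([0, 87, 238]) cube([26, 1223, 163]);
translate([2010, 87, 238]) cube([26, 1223, 163]);
translate([172, 0, 401]) cube([92, 1397, 23]);
translate([349, 0, 401]) cube([92, 1397, 23]);
translate([526, 0, 401]) cube([92, 1397, 23]);
translate([703, 0, 401]) cube([92, 1397, 23]);
translate([880, 0, 401]) cube([92, 1397, 23]);
translate([1057, 0, 401]) cube([92, 1397, 23]);
translate([1234, 0, 401]) cube([92, 1397, 23]);
translate([1411, 0, 401]) cube([92, 1397, 23]);
translate([1588, 0, 401]) cube([92, 1397, 23]);
translate([1765, 0, 401]) cube([92, 1397, 23]);
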